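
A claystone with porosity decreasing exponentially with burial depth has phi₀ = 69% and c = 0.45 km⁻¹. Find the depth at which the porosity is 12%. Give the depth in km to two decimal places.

Invert Athy's law: Z = ln(phi₀/phi) / c
Z = ln(0.69/0.12) / 0.45 = ln(5.75) / 0.45 = 1.7492 / 0.45 = 3.887 km

3.89 km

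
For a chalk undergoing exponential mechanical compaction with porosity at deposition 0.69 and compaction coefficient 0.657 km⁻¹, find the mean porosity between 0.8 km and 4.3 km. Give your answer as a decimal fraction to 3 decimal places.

0.160

⟨phi⟩ = (1/(d₂−d₁)) ∫ phi₀ e^(−βd) dd = phi₀·(e^(−β·d₁) − e^(−β·d₂)) / (β·(d₂−d₁))
e^(−0.657×0.8) = 0.5912; e^(−0.657×4.3) = 0.0593
⟨phi⟩ = 0.69 × (0.5912 − 0.0593) / (0.657 × 3.5) = 0.69 × 0.2313 = 0.1596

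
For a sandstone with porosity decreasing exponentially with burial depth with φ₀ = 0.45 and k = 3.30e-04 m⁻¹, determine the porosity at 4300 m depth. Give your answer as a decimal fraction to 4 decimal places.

Working in km (1 km = 1000 m; k in km⁻¹ = k in m⁻¹ × 1000):
φ = φ₀·exp(−k·z) = 0.45 × exp(−0.33 × 4.3) = 0.45 × exp(−1.419)
  = 0.45 × 0.2420 = 0.1089

0.1089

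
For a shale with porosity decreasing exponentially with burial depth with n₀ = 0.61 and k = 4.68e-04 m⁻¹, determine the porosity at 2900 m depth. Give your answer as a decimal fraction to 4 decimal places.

0.1570

Working in km (1 km = 1000 m; k in km⁻¹ = k in m⁻¹ × 1000):
n = n₀·exp(−k·z) = 0.61 × exp(−0.468 × 2.9) = 0.61 × exp(−1.357)
  = 0.61 × 0.2574 = 0.1570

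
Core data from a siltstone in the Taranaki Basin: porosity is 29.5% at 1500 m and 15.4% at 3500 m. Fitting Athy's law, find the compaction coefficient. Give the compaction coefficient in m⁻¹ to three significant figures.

Working in km (1 km = 1000 m; k in km⁻¹ = k in m⁻¹ × 1000):
Athy: n(z) = n₀ e^(−kz) ⇒ n₁/n₂ = e^{k(z₂−z₁)} ⇒ k = ln(n₁/n₂)/(z₂−z₁)
k = ln(0.295/0.154) / (3.5 − 1.5) = ln(1.916) / 2 = 0.6500 / 2 = 0.325 km⁻¹

0.000325 m⁻¹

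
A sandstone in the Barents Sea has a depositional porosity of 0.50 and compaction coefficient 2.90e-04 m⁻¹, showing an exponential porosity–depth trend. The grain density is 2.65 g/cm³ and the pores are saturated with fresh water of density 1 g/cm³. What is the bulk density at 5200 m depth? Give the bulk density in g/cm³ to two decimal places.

Working in km (1 km = 1000 m; k in km⁻¹ = k in m⁻¹ × 1000):
Porosity at depth: φ = 0.5·exp(−0.29×5.2) = 0.5×0.2214 = 0.1107
Bulk density: ρ_b = (1−φ)ρ_g + φ·ρ_f = 0.8893×2.65 + 0.1107×1
       = 2.357 + 0.111 = 2.467 g/cm³

2.47 g/cm³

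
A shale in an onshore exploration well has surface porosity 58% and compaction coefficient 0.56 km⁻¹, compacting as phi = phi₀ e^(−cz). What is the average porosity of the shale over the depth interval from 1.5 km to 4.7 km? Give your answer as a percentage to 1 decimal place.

11.6%

⟨phi⟩ = (1/(z₂−z₁)) ∫ phi₀ e^(−cz) dz = phi₀·(e^(−c·z₁) − e^(−c·z₂)) / (c·(z₂−z₁))
e^(−0.56×1.5) = 0.4317; e^(−0.56×4.7) = 0.0719
⟨phi⟩ = 0.58 × (0.4317 − 0.0719) / (0.56 × 3.2) = 0.58 × 0.2008 = 0.1164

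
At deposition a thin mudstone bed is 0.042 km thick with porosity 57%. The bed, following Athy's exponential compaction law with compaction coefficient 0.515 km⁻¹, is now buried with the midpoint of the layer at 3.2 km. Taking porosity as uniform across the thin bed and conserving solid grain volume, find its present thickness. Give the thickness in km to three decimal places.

Porosity at 3.2 km: phi = 0.57·exp(−0.515×3.2) = 0.1097
Solid-volume conservation: h(1−phi) = h₀(1−phi₀) ⇒ h = h₀·(1−phi₀)/(1−phi)
h = 0.042 × (1 − 0.57)/(1 − 0.1097) = 0.042 × 0.4830 = 0.0203 km

0.020 km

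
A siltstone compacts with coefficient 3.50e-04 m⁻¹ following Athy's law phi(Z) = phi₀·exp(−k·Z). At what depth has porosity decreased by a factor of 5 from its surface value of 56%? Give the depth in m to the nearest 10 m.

Working in km (1 km = 1000 m; k in km⁻¹ = k in m⁻¹ × 1000):
phi/phi₀ = 1/5 ⇒ exp(−k·Z) = 1/5 ⇒ Z = ln(5) / k
Z = 1.6094 / 0.35 = 4.598 km

4600 m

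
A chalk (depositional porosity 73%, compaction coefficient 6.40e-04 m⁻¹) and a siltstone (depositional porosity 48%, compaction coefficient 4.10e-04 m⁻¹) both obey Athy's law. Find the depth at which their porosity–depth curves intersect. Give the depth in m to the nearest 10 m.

Working in km (1 km = 1000 m; β in km⁻¹ = β in m⁻¹ × 1000):
Set φ₀ₐ e^(−βₐz) = φ₀ᵦ e^(−βᵦz) ⇒ ln(φ₀ₐ/φ₀ᵦ) = (βₐ − βᵦ)·z
z = ln(0.73/0.48) / (0.64 − 0.41) = 0.4193 / 0.23 = 1.823 km

1820 m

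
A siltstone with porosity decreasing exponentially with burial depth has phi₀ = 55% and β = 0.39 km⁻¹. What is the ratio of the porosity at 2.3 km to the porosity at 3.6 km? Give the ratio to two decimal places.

1.66

phi(d₁)/phi(d₂) = e^(−β·d₁)/e^(−β·d₂) = e^{β(d₂−d₁)}
= exp(0.39 × 1.3) = exp(0.507) = 1.6603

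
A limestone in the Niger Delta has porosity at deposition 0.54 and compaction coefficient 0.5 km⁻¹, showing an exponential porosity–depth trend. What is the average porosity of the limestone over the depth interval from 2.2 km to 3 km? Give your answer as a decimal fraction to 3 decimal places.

⟨n⟩ = (1/(z₂−z₁)) ∫ n₀ e^(−βz) dz = n₀·(e^(−β·z₁) − e^(−β·z₂)) / (β·(z₂−z₁))
e^(−0.5×2.2) = 0.3329; e^(−0.5×3) = 0.2231
⟨n⟩ = 0.54 × (0.3329 − 0.2231) / (0.5 × 0.8) = 0.54 × 0.2744 = 0.1482

0.148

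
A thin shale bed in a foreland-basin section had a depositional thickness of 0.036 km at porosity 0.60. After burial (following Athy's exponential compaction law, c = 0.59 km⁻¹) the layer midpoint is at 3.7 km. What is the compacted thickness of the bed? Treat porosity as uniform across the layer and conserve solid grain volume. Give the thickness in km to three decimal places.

0.015 km

Porosity at 3.7 km: φ = 0.6·exp(−0.59×3.7) = 0.0676
Solid-volume conservation: h(1−φ) = h₀(1−φ₀) ⇒ h = h₀·(1−φ₀)/(1−φ)
h = 0.036 × (1 − 0.6)/(1 − 0.0676) = 0.036 × 0.4290 = 0.0154 km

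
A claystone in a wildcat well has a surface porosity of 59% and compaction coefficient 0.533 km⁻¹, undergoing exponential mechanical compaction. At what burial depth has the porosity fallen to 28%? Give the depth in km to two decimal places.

1.40 km

Invert Athy's law: Z = ln(phi₀/phi) / k
Z = ln(0.59/0.28) / 0.533 = ln(2.107) / 0.533 = 0.7453 / 0.533 = 1.398 km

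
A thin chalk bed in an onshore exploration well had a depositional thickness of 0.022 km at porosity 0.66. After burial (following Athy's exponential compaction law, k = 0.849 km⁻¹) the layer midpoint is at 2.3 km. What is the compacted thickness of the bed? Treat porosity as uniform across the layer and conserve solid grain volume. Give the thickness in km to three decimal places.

0.008 km

Porosity at 2.3 km: phi = 0.66·exp(−0.849×2.3) = 0.0936
Solid-volume conservation: h(1−phi) = h₀(1−phi₀) ⇒ h = h₀·(1−phi₀)/(1−phi)
h = 0.022 × (1 − 0.66)/(1 − 0.0936) = 0.022 × 0.3751 = 0.0083 km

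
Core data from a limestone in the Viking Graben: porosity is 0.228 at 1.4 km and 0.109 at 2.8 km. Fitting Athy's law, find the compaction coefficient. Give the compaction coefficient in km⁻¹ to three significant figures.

Athy: φ(Z) = φ₀ e^(−βZ) ⇒ φ₁/φ₂ = e^{β(Z₂−Z₁)} ⇒ β = ln(φ₁/φ₂)/(Z₂−Z₁)
β = ln(0.228/0.109) / (2.8 − 1.4) = ln(2.092) / 1.4 = 0.7380 / 1.4 = 0.5271 km⁻¹

0.527 km⁻¹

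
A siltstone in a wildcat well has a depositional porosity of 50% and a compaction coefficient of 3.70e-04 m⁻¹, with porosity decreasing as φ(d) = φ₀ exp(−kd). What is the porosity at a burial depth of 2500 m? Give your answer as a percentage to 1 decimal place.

19.8%

Working in km (1 km = 1000 m; k in km⁻¹ = k in m⁻¹ × 1000):
φ = φ₀·exp(−k·d) = 0.5 × exp(−0.37 × 2.5) = 0.5 × exp(−0.925)
  = 0.5 × 0.3965 = 0.1983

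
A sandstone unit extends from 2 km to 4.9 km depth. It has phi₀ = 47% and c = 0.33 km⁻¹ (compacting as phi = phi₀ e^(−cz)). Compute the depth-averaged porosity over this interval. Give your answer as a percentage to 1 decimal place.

15.6%

⟨phi⟩ = (1/(z₂−z₁)) ∫ phi₀ e^(−cz) dz = phi₀·(e^(−c·z₁) − e^(−c·z₂)) / (c·(z₂−z₁))
e^(−0.33×2) = 0.5169; e^(−0.33×4.9) = 0.1985
⟨phi⟩ = 0.47 × (0.5169 − 0.1985) / (0.33 × 2.9) = 0.47 × 0.3327 = 0.1564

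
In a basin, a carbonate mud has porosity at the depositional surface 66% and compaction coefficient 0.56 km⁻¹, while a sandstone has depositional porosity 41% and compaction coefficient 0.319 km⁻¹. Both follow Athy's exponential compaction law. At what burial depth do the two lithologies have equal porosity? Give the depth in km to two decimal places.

Set phi₀ₐ e^(−cₐz) = phi₀ᵦ e^(−cᵦz) ⇒ ln(phi₀ₐ/phi₀ᵦ) = (cₐ − cᵦ)·z
z = ln(0.66/0.41) / (0.56 − 0.319) = 0.4761 / 0.241 = 1.975 km

1.98 km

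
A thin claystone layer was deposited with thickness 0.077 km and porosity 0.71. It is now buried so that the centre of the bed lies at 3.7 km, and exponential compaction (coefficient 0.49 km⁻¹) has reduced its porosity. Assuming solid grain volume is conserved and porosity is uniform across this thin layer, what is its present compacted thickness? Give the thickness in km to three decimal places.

Porosity at 3.7 km: n = 0.71·exp(−0.49×3.7) = 0.1158
Solid-volume conservation: h(1−n) = h₀(1−n₀) ⇒ h = h₀·(1−n₀)/(1−n)
h = 0.077 × (1 − 0.71)/(1 − 0.1158) = 0.077 × 0.3280 = 0.0253 km

0.025 km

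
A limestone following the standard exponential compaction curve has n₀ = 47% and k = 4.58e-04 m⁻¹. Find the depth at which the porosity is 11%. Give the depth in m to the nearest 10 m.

3170 m

Working in km (1 km = 1000 m; k in km⁻¹ = k in m⁻¹ × 1000):
Invert Athy's law: Z = ln(n₀/n) / k
Z = ln(0.47/0.11) / 0.458 = ln(4.273) / 0.458 = 1.4523 / 0.458 = 3.171 km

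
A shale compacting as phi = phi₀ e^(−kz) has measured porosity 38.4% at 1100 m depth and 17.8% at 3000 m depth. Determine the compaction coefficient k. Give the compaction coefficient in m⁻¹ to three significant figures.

Working in km (1 km = 1000 m; k in km⁻¹ = k in m⁻¹ × 1000):
Athy: phi(z) = phi₀ e^(−kz) ⇒ phi₁/phi₂ = e^{k(z₂−z₁)} ⇒ k = ln(phi₁/phi₂)/(z₂−z₁)
k = ln(0.384/0.178) / (3 − 1.1) = ln(2.157) / 1.9 = 0.7689 / 1.9 = 0.4047 km⁻¹

0.000405 m⁻¹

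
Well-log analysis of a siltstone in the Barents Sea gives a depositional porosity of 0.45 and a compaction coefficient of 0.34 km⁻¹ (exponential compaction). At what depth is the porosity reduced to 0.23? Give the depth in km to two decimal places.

Invert Athy's law: z = ln(φ₀/φ) / β
z = ln(0.45/0.23) / 0.34 = ln(1.957) / 0.34 = 0.6712 / 0.34 = 1.974 km

1.97 km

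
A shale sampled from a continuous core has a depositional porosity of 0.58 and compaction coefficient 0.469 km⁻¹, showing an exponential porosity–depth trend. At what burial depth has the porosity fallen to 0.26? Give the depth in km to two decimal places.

Invert Athy's law: Z = ln(φ₀/φ) / c
Z = ln(0.58/0.26) / 0.469 = ln(2.231) / 0.469 = 0.8023 / 0.469 = 1.711 km

1.71 km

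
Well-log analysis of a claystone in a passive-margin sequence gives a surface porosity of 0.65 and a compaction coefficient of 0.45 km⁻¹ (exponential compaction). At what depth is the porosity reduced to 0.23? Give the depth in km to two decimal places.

2.31 km

Invert Athy's law: d = ln(φ₀/φ) / k
d = ln(0.65/0.23) / 0.45 = ln(2.826) / 0.45 = 1.0389 / 0.45 = 2.309 km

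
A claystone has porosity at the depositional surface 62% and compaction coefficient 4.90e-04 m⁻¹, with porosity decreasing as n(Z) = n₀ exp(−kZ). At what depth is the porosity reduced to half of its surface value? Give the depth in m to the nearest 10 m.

Working in km (1 km = 1000 m; k in km⁻¹ = k in m⁻¹ × 1000):
n/n₀ = 1/2 ⇒ exp(−k·Z) = 1/2 ⇒ Z = ln(2) / k
Z = 0.6931 / 0.49 = 1.415 km

1410 m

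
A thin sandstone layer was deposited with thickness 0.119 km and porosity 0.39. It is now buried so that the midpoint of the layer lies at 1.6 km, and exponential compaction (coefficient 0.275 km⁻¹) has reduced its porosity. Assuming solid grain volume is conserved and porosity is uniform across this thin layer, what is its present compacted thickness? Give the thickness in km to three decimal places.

0.097 km

Porosity at 1.6 km: n = 0.39·exp(−0.275×1.6) = 0.2512
Solid-volume conservation: h(1−n) = h₀(1−n₀) ⇒ h = h₀·(1−n₀)/(1−n)
h = 0.119 × (1 − 0.39)/(1 − 0.2512) = 0.119 × 0.8146 = 0.0969 km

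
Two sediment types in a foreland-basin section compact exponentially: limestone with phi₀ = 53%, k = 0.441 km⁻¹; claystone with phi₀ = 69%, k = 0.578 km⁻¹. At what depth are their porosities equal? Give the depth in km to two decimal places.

1.93 km

Set phi₀ₐ e^(−kₐd) = phi₀ᵦ e^(−kᵦd) ⇒ ln(phi₀ₐ/phi₀ᵦ) = (kₐ − kᵦ)·d
d = ln(0.53/0.69) / (0.441 − 0.578) = -0.2638 / -0.137 = 1.926 km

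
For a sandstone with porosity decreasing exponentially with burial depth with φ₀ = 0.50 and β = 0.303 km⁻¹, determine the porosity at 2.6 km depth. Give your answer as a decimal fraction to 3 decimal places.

φ = φ₀·exp(−β·d) = 0.5 × exp(−0.303 × 2.6) = 0.5 × exp(−0.7878)
  = 0.5 × 0.4548 = 0.2274

0.227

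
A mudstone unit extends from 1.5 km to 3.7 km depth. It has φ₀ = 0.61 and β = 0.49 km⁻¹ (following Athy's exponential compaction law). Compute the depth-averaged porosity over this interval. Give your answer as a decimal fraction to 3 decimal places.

⟨φ⟩ = (1/(z₂−z₁)) ∫ φ₀ e^(−βz) dz = φ₀·(e^(−β·z₁) − e^(−β·z₂)) / (β·(z₂−z₁))
e^(−0.49×1.5) = 0.4795; e^(−0.49×3.7) = 0.1632
⟨φ⟩ = 0.61 × (0.4795 − 0.1632) / (0.49 × 2.2) = 0.61 × 0.2935 = 0.1790

0.179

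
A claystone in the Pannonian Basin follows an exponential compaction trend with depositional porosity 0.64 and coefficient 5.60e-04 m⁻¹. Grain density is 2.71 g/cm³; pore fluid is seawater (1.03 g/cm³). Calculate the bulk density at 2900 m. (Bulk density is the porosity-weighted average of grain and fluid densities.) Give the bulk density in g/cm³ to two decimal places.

2.50 g/cm³

Working in km (1 km = 1000 m; β in km⁻¹ = β in m⁻¹ × 1000):
Porosity at depth: φ = 0.64·exp(−0.56×2.9) = 0.64×0.1971 = 0.1261
Bulk density: ρ_b = (1−φ)ρ_g + φ·ρ_f = 0.8739×2.71 + 0.1261×1.03
       = 2.368 + 0.130 = 2.498 g/cm³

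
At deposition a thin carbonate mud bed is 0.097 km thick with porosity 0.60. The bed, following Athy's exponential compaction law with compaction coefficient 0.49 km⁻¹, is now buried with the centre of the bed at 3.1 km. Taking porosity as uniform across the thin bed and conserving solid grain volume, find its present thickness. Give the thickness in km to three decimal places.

Porosity at 3.1 km: φ = 0.6·exp(−0.49×3.1) = 0.1314
Solid-volume conservation: h(1−φ) = h₀(1−φ₀) ⇒ h = h₀·(1−φ₀)/(1−φ)
h = 0.097 × (1 − 0.6)/(1 − 0.1314) = 0.097 × 0.4605 = 0.0447 km

0.045 km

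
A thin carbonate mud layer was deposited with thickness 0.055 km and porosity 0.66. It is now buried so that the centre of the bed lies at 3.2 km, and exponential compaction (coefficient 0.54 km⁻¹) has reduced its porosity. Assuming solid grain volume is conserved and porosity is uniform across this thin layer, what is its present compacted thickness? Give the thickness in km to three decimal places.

Porosity at 3.2 km: n = 0.66·exp(−0.54×3.2) = 0.1172
Solid-volume conservation: h(1−n) = h₀(1−n₀) ⇒ h = h₀·(1−n₀)/(1−n)
h = 0.055 × (1 − 0.66)/(1 − 0.1172) = 0.055 × 0.3852 = 0.0212 km

0.021 km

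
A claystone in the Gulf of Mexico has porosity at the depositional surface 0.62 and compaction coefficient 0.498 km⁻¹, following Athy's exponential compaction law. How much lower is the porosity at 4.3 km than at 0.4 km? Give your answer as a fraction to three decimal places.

phi(0.4) = 0.62·e^(−0.498×0.4) = 0.5080
phi(4.3) = 0.62·e^(−0.498×4.3) = 0.0728
Δphi = 0.5080 − 0.0728 = 0.4352

0.435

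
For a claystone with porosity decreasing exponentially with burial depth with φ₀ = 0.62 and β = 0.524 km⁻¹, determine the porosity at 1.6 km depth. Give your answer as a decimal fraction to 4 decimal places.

φ = φ₀·exp(−β·z) = 0.62 × exp(−0.524 × 1.6) = 0.62 × exp(−0.8384)
  = 0.62 × 0.4324 = 0.2681

0.2681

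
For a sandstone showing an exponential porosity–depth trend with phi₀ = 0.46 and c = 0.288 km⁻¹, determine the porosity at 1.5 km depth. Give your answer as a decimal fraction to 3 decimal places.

0.299

phi = phi₀·exp(−c·z) = 0.46 × exp(−0.288 × 1.5) = 0.46 × exp(−0.432)
  = 0.46 × 0.6492 = 0.2986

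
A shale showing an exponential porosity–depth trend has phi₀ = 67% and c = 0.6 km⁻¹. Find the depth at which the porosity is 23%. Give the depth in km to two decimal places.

1.78 km

Invert Athy's law: z = ln(phi₀/phi) / c
z = ln(0.67/0.23) / 0.6 = ln(2.913) / 0.6 = 1.0692 / 0.6 = 1.782 km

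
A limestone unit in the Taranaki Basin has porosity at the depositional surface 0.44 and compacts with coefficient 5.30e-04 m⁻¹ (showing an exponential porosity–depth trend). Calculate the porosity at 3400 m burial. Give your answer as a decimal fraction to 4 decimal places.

Working in km (1 km = 1000 m; β in km⁻¹ = β in m⁻¹ × 1000):
φ = φ₀·exp(−β·d) = 0.44 × exp(−0.53 × 3.4) = 0.44 × exp(−1.802)
  = 0.44 × 0.1650 = 0.0726

0.0726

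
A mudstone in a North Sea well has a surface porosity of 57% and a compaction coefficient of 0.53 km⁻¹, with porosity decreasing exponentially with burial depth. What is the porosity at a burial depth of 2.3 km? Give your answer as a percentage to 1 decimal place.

n = n₀·exp(−β·Z) = 0.57 × exp(−0.53 × 2.3) = 0.57 × exp(−1.219)
  = 0.57 × 0.2955 = 0.1684

16.8%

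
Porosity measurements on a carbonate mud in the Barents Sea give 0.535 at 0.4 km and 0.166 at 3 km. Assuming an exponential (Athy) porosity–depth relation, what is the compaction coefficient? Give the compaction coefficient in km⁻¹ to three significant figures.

Athy: φ(Z) = φ₀ e^(−kZ) ⇒ φ₁/φ₂ = e^{k(Z₂−Z₁)} ⇒ k = ln(φ₁/φ₂)/(Z₂−Z₁)
k = ln(0.535/0.166) / (3 − 0.4) = ln(3.223) / 2.6 = 1.1703 / 2.6 = 0.4501 km⁻¹

0.450 km⁻¹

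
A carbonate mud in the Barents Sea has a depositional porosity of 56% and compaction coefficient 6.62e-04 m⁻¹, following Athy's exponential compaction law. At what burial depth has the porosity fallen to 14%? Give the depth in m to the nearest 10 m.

Working in km (1 km = 1000 m; c in km⁻¹ = c in m⁻¹ × 1000):
Invert Athy's law: z = ln(n₀/n) / c
z = ln(0.56/0.14) / 0.662 = ln(4) / 0.662 = 1.3863 / 0.662 = 2.094 km

2090 m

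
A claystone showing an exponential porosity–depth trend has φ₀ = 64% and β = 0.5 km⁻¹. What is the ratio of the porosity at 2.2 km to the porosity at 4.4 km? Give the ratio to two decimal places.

3.00

φ(d₁)/φ(d₂) = e^(−β·d₁)/e^(−β·d₂) = e^{β(d₂−d₁)}
= exp(0.5 × 2.2) = exp(1.1) = 3.0042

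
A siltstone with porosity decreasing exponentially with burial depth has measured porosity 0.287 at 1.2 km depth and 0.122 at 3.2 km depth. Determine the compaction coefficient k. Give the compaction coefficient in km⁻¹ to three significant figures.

Athy: phi(d) = phi₀ e^(−kd) ⇒ phi₁/phi₂ = e^{k(d₂−d₁)} ⇒ k = ln(phi₁/phi₂)/(d₂−d₁)
k = ln(0.287/0.122) / (3.2 − 1.2) = ln(2.352) / 2 = 0.8555 / 2 = 0.4277 km⁻¹

0.428 km⁻¹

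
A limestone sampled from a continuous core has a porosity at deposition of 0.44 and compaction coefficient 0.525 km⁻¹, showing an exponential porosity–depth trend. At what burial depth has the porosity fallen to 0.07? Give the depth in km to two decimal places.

3.50 km

Invert Athy's law: Z = ln(φ₀/φ) / k
Z = ln(0.44/0.07) / 0.525 = ln(6.286) / 0.525 = 1.8383 / 0.525 = 3.501 km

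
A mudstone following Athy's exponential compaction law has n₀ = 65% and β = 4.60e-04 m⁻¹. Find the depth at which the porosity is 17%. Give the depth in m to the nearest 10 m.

2920 m

Working in km (1 km = 1000 m; β in km⁻¹ = β in m⁻¹ × 1000):
Invert Athy's law: z = ln(n₀/n) / β
z = ln(0.65/0.17) / 0.46 = ln(3.824) / 0.46 = 1.3412 / 0.46 = 2.916 km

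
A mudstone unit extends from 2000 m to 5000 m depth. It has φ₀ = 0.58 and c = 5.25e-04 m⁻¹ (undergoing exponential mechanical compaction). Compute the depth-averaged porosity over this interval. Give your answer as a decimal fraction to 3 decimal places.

0.102

Working in km (1 km = 1000 m; c in km⁻¹ = c in m⁻¹ × 1000):
⟨φ⟩ = (1/(d₂−d₁)) ∫ φ₀ e^(−cd) dd = φ₀·(e^(−c·d₁) − e^(−c·d₂)) / (c·(d₂−d₁))
e^(−0.525×2) = 0.3499; e^(−0.525×5) = 0.0724
⟨φ⟩ = 0.58 × (0.3499 − 0.0724) / (0.525 × 3) = 0.58 × 0.1762 = 0.1022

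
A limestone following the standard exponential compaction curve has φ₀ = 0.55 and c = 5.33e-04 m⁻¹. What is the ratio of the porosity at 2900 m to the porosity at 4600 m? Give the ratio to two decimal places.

2.47

Working in km (1 km = 1000 m; c in km⁻¹ = c in m⁻¹ × 1000):
φ(d₁)/φ(d₂) = e^(−c·d₁)/e^(−c·d₂) = e^{c(d₂−d₁)}
= exp(0.533 × 1.7) = exp(0.9061) = 2.4747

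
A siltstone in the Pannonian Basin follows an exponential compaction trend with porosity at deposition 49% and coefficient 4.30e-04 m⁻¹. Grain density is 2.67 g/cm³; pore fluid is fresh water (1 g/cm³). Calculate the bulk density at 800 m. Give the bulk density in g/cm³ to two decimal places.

Working in km (1 km = 1000 m; k in km⁻¹ = k in m⁻¹ × 1000):
Porosity at depth: n = 0.49·exp(−0.43×0.8) = 0.49×0.7089 = 0.3474
Bulk density: ρ_b = (1−n)ρ_g + n·ρ_f = 0.6526×2.67 + 0.3474×1
       = 1.743 + 0.347 = 2.090 g/cm³

2.09 g/cm³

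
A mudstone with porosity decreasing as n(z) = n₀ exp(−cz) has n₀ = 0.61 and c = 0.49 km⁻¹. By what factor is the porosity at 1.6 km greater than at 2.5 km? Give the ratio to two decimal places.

1.55

n(z₁)/n(z₂) = e^(−c·z₁)/e^(−c·z₂) = e^{c(z₂−z₁)}
= exp(0.49 × 0.9) = exp(0.441) = 1.5543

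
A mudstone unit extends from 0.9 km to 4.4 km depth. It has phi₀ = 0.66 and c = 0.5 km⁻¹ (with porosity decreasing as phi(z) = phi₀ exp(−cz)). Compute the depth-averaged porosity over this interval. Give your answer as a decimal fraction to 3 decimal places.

0.199

⟨phi⟩ = (1/(z₂−z₁)) ∫ phi₀ e^(−cz) dz = phi₀·(e^(−c·z₁) − e^(−c·z₂)) / (c·(z₂−z₁))
e^(−0.5×0.9) = 0.6376; e^(−0.5×4.4) = 0.1108
⟨phi⟩ = 0.66 × (0.6376 − 0.1108) / (0.5 × 3.5) = 0.66 × 0.3010 = 0.1987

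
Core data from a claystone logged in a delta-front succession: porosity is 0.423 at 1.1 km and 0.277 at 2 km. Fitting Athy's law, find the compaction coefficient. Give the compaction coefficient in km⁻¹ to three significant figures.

Athy: n(Z) = n₀ e^(−βZ) ⇒ n₁/n₂ = e^{β(Z₂−Z₁)} ⇒ β = ln(n₁/n₂)/(Z₂−Z₁)
β = ln(0.423/0.277) / (2 − 1.1) = ln(1.527) / 0.9 = 0.4234 / 0.9 = 0.4704 km⁻¹

0.470 km⁻¹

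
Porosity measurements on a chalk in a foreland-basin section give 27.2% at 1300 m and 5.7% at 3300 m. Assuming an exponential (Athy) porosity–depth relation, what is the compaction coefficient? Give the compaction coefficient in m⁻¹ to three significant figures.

Working in km (1 km = 1000 m; β in km⁻¹ = β in m⁻¹ × 1000):
Athy: φ(Z) = φ₀ e^(−βZ) ⇒ φ₁/φ₂ = e^{β(Z₂−Z₁)} ⇒ β = ln(φ₁/φ₂)/(Z₂−Z₁)
β = ln(0.272/0.057) / (3.3 − 1.3) = ln(4.772) / 2 = 1.5628 / 2 = 0.7814 km⁻¹

0.000781 m⁻¹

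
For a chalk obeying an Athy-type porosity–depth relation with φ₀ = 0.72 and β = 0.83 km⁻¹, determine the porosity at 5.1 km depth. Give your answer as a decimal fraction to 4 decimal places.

0.0104

φ = φ₀·exp(−β·d) = 0.72 × exp(−0.83 × 5.1) = 0.72 × exp(−4.233)
  = 0.72 × 0.0145 = 0.0104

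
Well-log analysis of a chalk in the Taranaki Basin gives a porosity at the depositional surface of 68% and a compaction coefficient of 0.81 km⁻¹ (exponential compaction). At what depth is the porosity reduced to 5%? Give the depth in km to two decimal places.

3.22 km

Invert Athy's law: d = ln(n₀/n) / k
d = ln(0.68/0.05) / 0.81 = ln(13.6) / 0.81 = 2.6101 / 0.81 = 3.222 km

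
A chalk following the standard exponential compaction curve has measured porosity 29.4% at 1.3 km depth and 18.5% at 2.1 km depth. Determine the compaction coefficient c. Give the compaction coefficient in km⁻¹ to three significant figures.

0.579 km⁻¹

Athy: phi(z) = phi₀ e^(−cz) ⇒ phi₁/phi₂ = e^{c(z₂−z₁)} ⇒ c = ln(phi₁/phi₂)/(z₂−z₁)
c = ln(0.294/0.185) / (2.1 − 1.3) = ln(1.589) / 0.8 = 0.4632 / 0.8 = 0.579 km⁻¹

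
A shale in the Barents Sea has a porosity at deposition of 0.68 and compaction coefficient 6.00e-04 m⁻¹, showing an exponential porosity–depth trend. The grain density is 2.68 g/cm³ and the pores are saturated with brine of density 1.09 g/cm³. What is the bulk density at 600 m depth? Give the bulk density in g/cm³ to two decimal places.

Working in km (1 km = 1000 m; c in km⁻¹ = c in m⁻¹ × 1000):
Porosity at depth: φ = 0.68·exp(−0.6×0.6) = 0.68×0.6977 = 0.4744
Bulk density: ρ_b = (1−φ)ρ_g + φ·ρ_f = 0.5256×2.68 + 0.4744×1.09
       = 1.409 + 0.517 = 1.926 g/cm³

1.93 g/cm³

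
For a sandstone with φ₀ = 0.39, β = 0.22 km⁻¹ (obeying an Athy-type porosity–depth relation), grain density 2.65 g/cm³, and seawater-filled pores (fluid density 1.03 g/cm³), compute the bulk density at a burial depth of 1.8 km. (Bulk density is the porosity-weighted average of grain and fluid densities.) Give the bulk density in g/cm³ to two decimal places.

2.22 g/cm³

Porosity at depth: φ = 0.39·exp(−0.22×1.8) = 0.39×0.6730 = 0.2625
Bulk density: ρ_b = (1−φ)ρ_g + φ·ρ_f = 0.7375×2.65 + 0.2625×1.03
       = 1.954 + 0.270 = 2.225 g/cm³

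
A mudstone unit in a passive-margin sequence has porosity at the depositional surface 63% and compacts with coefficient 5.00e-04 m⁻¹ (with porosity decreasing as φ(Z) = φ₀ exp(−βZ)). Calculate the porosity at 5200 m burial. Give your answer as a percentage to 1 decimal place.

Working in km (1 km = 1000 m; β in km⁻¹ = β in m⁻¹ × 1000):
φ = φ₀·exp(−β·Z) = 0.63 × exp(−0.5 × 5.2) = 0.63 × exp(−2.6)
  = 0.63 × 0.0743 = 0.0468

4.7%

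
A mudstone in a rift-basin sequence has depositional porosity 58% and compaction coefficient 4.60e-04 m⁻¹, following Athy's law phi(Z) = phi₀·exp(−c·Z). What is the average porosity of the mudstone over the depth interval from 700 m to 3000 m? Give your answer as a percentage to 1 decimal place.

25.9%

Working in km (1 km = 1000 m; c in km⁻¹ = c in m⁻¹ × 1000):
⟨phi⟩ = (1/(Z₂−Z₁)) ∫ phi₀ e^(−cZ) dZ = phi₀·(e^(−c·Z₁) − e^(−c·Z₂)) / (c·(Z₂−Z₁))
e^(−0.46×0.7) = 0.7247; e^(−0.46×3) = 0.2516
⟨phi⟩ = 0.58 × (0.7247 − 0.2516) / (0.46 × 2.3) = 0.58 × 0.4472 = 0.2594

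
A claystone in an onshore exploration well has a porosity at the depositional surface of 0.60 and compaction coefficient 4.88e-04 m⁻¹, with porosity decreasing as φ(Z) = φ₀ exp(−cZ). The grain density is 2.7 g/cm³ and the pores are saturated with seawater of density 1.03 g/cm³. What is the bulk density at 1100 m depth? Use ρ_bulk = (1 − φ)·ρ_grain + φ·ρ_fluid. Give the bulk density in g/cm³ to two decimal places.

Working in km (1 km = 1000 m; c in km⁻¹ = c in m⁻¹ × 1000):
Porosity at depth: φ = 0.6·exp(−0.488×1.1) = 0.6×0.5846 = 0.3508
Bulk density: ρ_b = (1−φ)ρ_g + φ·ρ_f = 0.6492×2.7 + 0.3508×1.03
       = 1.753 + 0.361 = 2.114 g/cm³

2.11 g/cm³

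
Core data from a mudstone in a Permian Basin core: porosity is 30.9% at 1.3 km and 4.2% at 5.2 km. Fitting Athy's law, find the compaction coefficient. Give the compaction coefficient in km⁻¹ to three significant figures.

0.512 km⁻¹

Athy: φ(Z) = φ₀ e^(−cZ) ⇒ φ₁/φ₂ = e^{c(Z₂−Z₁)} ⇒ c = ln(φ₁/φ₂)/(Z₂−Z₁)
c = ln(0.309/0.042) / (5.2 − 1.3) = ln(7.357) / 3.9 = 1.9957 / 3.9 = 0.5117 km⁻¹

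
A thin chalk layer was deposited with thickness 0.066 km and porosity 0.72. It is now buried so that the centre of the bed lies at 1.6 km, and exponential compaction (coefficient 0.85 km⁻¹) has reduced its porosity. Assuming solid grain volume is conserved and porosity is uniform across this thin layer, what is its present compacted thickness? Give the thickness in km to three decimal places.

Porosity at 1.6 km: phi = 0.72·exp(−0.85×1.6) = 0.1848
Solid-volume conservation: h(1−phi) = h₀(1−phi₀) ⇒ h = h₀·(1−phi₀)/(1−phi)
h = 0.066 × (1 − 0.72)/(1 − 0.1848) = 0.066 × 0.3435 = 0.0227 km

0.023 km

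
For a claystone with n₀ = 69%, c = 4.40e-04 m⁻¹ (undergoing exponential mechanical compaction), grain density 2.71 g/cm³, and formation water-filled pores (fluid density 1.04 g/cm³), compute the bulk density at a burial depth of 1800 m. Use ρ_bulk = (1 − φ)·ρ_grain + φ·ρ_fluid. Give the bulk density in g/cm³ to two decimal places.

Working in km (1 km = 1000 m; c in km⁻¹ = c in m⁻¹ × 1000):
Porosity at depth: n = 0.69·exp(−0.44×1.8) = 0.69×0.4529 = 0.3125
Bulk density: ρ_b = (1−n)ρ_g + n·ρ_f = 0.6875×2.71 + 0.3125×1.04
       = 1.863 + 0.325 = 2.188 g/cm³

2.19 g/cm³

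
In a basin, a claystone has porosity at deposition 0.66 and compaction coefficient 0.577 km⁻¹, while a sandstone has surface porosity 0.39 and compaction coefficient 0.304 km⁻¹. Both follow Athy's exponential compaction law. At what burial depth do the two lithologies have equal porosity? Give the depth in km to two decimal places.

1.93 km

Set φ₀ₐ e^(−kₐZ) = φ₀ᵦ e^(−kᵦZ) ⇒ ln(φ₀ₐ/φ₀ᵦ) = (kₐ − kᵦ)·Z
Z = ln(0.66/0.39) / (0.577 − 0.304) = 0.5261 / 0.273 = 1.927 km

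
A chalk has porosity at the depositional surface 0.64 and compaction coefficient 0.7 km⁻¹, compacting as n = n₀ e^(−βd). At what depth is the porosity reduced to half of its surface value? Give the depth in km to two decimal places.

n/n₀ = 1/2 ⇒ exp(−β·d) = 1/2 ⇒ d = ln(2) / β
d = 0.6931 / 0.7 = 0.990 km

0.99 km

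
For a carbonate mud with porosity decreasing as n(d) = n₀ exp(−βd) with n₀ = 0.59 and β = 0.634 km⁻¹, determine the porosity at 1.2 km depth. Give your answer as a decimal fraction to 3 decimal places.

0.276

n = n₀·exp(−β·d) = 0.59 × exp(−0.634 × 1.2) = 0.59 × exp(−0.7608)
  = 0.59 × 0.4673 = 0.2757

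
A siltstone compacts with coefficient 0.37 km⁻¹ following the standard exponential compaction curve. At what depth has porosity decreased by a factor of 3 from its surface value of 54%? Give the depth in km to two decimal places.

phi/phi₀ = 1/3 ⇒ exp(−β·Z) = 1/3 ⇒ Z = ln(3) / β
Z = 1.0986 / 0.37 = 2.969 km

2.97 km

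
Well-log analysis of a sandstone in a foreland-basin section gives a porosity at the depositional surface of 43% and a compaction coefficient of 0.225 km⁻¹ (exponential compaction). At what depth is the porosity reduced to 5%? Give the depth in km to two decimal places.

9.56 km

Invert Athy's law: d = ln(n₀/n) / c
d = ln(0.43/0.05) / 0.225 = ln(8.6) / 0.225 = 2.1518 / 0.225 = 9.563 km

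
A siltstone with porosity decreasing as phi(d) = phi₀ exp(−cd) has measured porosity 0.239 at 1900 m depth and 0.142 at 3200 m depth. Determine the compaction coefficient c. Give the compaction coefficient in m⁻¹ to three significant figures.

Working in km (1 km = 1000 m; c in km⁻¹ = c in m⁻¹ × 1000):
Athy: phi(d) = phi₀ e^(−cd) ⇒ phi₁/phi₂ = e^{c(d₂−d₁)} ⇒ c = ln(phi₁/phi₂)/(d₂−d₁)
c = ln(0.239/0.142) / (3.2 − 1.9) = ln(1.683) / 1.3 = 0.5206 / 1.3 = 0.4005 km⁻¹

0.000400 m⁻¹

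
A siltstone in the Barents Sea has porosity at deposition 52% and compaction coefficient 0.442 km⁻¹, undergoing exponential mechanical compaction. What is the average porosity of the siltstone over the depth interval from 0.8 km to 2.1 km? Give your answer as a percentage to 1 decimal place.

⟨n⟩ = (1/(d₂−d₁)) ∫ n₀ e^(−kd) dd = n₀·(e^(−k·d₁) − e^(−k·d₂)) / (k·(d₂−d₁))
e^(−0.442×0.8) = 0.7022; e^(−0.442×2.1) = 0.3953
⟨n⟩ = 0.52 × (0.7022 − 0.3953) / (0.442 × 1.3) = 0.52 × 0.5341 = 0.2777

27.8%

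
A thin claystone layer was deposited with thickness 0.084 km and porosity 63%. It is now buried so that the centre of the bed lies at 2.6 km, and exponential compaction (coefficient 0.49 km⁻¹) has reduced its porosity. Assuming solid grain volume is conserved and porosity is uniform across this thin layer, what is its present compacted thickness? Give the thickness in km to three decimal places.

Porosity at 2.6 km: n = 0.63·exp(−0.49×2.6) = 0.1762
Solid-volume conservation: h(1−n) = h₀(1−n₀) ⇒ h = h₀·(1−n₀)/(1−n)
h = 0.084 × (1 − 0.63)/(1 − 0.1762) = 0.084 × 0.4491 = 0.0377 km

0.038 km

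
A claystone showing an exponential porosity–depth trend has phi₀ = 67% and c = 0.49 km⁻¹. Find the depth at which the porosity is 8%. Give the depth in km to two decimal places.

Invert Athy's law: d = ln(phi₀/phi) / c
d = ln(0.67/0.08) / 0.49 = ln(8.375) / 0.49 = 2.1253 / 0.49 = 4.337 km

4.34 km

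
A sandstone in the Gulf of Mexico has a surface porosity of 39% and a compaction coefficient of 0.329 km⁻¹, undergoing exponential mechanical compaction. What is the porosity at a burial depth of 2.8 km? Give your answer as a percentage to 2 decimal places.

15.52%

n = n₀·exp(−k·z) = 0.39 × exp(−0.329 × 2.8) = 0.39 × exp(−0.9212)
  = 0.39 × 0.3980 = 0.1552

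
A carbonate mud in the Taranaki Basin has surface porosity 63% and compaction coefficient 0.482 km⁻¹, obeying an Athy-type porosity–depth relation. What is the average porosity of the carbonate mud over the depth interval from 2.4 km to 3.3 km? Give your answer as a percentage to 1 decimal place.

16.1%

⟨φ⟩ = (1/(Z₂−Z₁)) ∫ φ₀ e^(−kZ) dZ = φ₀·(e^(−k·Z₁) − e^(−k·Z₂)) / (k·(Z₂−Z₁))
e^(−0.482×2.4) = 0.3145; e^(−0.482×3.3) = 0.2038
⟨φ⟩ = 0.63 × (0.3145 − 0.2038) / (0.482 × 0.9) = 0.63 × 0.2552 = 0.1607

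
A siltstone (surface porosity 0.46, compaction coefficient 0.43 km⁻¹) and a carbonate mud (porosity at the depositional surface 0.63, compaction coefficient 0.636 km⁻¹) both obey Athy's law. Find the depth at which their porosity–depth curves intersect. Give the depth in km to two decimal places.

Set phi₀ₐ e^(−kₐZ) = phi₀ᵦ e^(−kᵦZ) ⇒ ln(phi₀ₐ/phi₀ᵦ) = (kₐ − kᵦ)·Z
Z = ln(0.46/0.63) / (0.43 − 0.636) = -0.3145 / -0.206 = 1.527 km

1.53 km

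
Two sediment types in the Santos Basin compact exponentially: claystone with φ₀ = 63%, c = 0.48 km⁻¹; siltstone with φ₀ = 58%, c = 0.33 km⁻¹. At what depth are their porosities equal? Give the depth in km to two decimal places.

0.55 km

Set φ₀ₐ e^(−cₐz) = φ₀ᵦ e^(−cᵦz) ⇒ ln(φ₀ₐ/φ₀ᵦ) = (cₐ − cᵦ)·z
z = ln(0.63/0.58) / (0.48 − 0.33) = 0.0827 / 0.15 = 0.551 km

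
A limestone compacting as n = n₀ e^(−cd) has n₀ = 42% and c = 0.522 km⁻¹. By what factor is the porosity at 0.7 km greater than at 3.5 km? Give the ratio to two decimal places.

n(d₁)/n(d₂) = e^(−c·d₁)/e^(−c·d₂) = e^{c(d₂−d₁)}
= exp(0.522 × 2.8) = exp(1.462) = 4.3129

4.31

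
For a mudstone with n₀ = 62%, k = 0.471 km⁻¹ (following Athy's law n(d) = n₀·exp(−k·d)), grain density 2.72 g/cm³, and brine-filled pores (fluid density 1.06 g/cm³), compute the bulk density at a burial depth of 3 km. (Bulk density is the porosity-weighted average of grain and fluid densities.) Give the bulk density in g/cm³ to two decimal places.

2.47 g/cm³

Porosity at depth: n = 0.62·exp(−0.471×3) = 0.62×0.2434 = 0.1509
Bulk density: ρ_b = (1−n)ρ_g + n·ρ_f = 0.8491×2.72 + 0.1509×1.06
       = 2.310 + 0.160 = 2.469 g/cm³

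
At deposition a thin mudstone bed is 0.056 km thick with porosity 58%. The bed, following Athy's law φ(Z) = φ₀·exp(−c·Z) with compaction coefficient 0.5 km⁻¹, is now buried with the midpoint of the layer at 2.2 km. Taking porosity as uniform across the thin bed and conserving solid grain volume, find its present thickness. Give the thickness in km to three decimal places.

0.029 km

Porosity at 2.2 km: φ = 0.58·exp(−0.5×2.2) = 0.1931
Solid-volume conservation: h(1−φ) = h₀(1−φ₀) ⇒ h = h₀·(1−φ₀)/(1−φ)
h = 0.056 × (1 − 0.58)/(1 − 0.1931) = 0.056 × 0.5205 = 0.0291 km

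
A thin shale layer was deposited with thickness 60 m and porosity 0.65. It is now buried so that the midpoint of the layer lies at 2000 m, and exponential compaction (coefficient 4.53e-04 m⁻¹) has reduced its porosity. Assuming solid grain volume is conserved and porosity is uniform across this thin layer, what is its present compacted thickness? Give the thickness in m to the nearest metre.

28 m

Working in km (1 km = 1000 m; k in km⁻¹ = k in m⁻¹ × 1000):
Porosity at 2 km: phi = 0.65·exp(−0.453×2) = 0.2627
Solid-volume conservation: h(1−phi) = h₀(1−phi₀) ⇒ h = h₀·(1−phi₀)/(1−phi)
h = 0.06 × (1 − 0.65)/(1 − 0.2627) = 0.06 × 0.4747 = 0.0285 km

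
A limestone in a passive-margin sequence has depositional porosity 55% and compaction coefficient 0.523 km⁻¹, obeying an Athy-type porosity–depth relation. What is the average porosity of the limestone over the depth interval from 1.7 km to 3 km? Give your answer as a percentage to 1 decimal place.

16.4%

⟨φ⟩ = (1/(z₂−z₁)) ∫ φ₀ e^(−kz) dz = φ₀·(e^(−k·z₁) − e^(−k·z₂)) / (k·(z₂−z₁))
e^(−0.523×1.7) = 0.4110; e^(−0.523×3) = 0.2083
⟨φ⟩ = 0.55 × (0.4110 − 0.2083) / (0.523 × 1.3) = 0.55 × 0.2982 = 0.1640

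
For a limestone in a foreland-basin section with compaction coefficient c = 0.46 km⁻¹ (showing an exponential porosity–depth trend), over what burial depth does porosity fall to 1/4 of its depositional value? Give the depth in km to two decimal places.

phi/phi₀ = 1/4 ⇒ exp(−c·d) = 1/4 ⇒ d = ln(4) / c
d = 1.3863 / 0.46 = 3.014 km

3.01 km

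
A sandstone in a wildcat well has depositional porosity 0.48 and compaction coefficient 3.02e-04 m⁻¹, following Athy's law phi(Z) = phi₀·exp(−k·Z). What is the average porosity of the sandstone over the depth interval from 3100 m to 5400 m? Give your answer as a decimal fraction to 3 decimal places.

Working in km (1 km = 1000 m; k in km⁻¹ = k in m⁻¹ × 1000):
⟨phi⟩ = (1/(Z₂−Z₁)) ∫ phi₀ e^(−kZ) dZ = phi₀·(e^(−k·Z₁) − e^(−k·Z₂)) / (k·(Z₂−Z₁))
e^(−0.302×3.1) = 0.3921; e^(−0.302×5.4) = 0.1958
⟨phi⟩ = 0.48 × (0.3921 − 0.1958) / (0.302 × 2.3) = 0.48 × 0.2827 = 0.1357

0.136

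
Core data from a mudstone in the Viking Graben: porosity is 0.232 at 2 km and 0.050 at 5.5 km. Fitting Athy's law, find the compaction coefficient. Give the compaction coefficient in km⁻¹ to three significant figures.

0.438 km⁻¹

Athy: φ(Z) = φ₀ e^(−cZ) ⇒ φ₁/φ₂ = e^{c(Z₂−Z₁)} ⇒ c = ln(φ₁/φ₂)/(Z₂−Z₁)
c = ln(0.232/0.05) / (5.5 − 2) = ln(4.64) / 3.5 = 1.5347 / 3.5 = 0.4385 km⁻¹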